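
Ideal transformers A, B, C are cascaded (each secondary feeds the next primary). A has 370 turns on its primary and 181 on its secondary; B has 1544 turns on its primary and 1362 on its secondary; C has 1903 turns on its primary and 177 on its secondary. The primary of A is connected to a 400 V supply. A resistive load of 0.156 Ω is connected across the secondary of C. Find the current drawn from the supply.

I_supply ≈ 4.13 A

Secondary of A: V = 400.00 × 181/370 = 195.68 V.
Secondary of B: V = 195.68 × 1362/1544 = 172.61 V.
Secondary of C: V = 172.61 × 177/1903 = 16.055 V.
I_load = 16.055/0.156 = 102.91 A, so P_out = 16.055 × 102.91 = 1652.3 W.
All ideal ⇒ P_in = P_out, so I_supply = 1652.3/400 = 4.13 A.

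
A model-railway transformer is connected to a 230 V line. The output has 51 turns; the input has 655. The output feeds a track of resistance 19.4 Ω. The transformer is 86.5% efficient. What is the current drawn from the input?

V_out = 230 × 51/655 = 17.908 V.
I_out = V_out/R = 17.908/19.4 = 0.92311 A.
P_out = V_out I_out = 17.908 × 0.92311 = 16.531 W.
P_in = P_out/η = 16.531/0.865 = 19.112 W.
I_in = P_in/V_in = 19.112/230 = 0.0831 A.

I_in ≈ 0.0831 A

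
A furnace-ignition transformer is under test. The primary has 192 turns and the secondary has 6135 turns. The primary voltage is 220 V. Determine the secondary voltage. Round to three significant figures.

V_s ≈ 7030 V

V_s/V_p = N_s/N_p, so V_s = 220 × 6135/192 = 7030 V.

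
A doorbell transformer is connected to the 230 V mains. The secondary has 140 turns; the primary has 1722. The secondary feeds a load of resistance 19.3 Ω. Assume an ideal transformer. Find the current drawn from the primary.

V_s = V_p × N_s/N_p = 230 × 140/1722 = 18.699 V.
I_s = V_s/R = 18.699/19.3 = 0.96887 A.
For an ideal transformer I_p N_p = I_s N_s, so I_p = 0.96887 × 140/1722 = 0.0788 A.

I_p ≈ 0.0788 A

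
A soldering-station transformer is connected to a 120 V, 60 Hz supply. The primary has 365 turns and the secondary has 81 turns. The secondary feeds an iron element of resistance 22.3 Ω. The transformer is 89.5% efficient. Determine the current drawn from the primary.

I_p ≈ 0.296 A

V_s = 120 × 81/365 = 26.630 V.
I_s = V_s/R = 26.630/22.3 = 1.1942 A.
P_out = V_s I_s = 26.630 × 1.1942 = 31.801 W.
P_in = P_out/η = 31.801/0.895 = 35.532 W.
I_p = P_in/V_p = 35.532/120 = 0.296 A.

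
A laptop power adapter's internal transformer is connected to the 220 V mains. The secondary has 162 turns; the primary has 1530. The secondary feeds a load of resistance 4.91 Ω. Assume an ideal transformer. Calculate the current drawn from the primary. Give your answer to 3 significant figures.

V_s = V_p × N_s/N_p = 220 × 162/1530 = 23.294 V.
I_s = V_s/R = 23.294/4.91 = 4.7442 A.
For an ideal transformer I_p N_p = I_s N_s, so I_p = 4.7442 × 162/1530 = 0.502 A.

I_p ≈ 0.502 A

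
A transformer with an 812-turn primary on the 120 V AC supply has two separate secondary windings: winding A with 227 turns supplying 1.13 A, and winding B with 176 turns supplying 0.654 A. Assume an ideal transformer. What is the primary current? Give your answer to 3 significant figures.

I_p ≈ 0.458 A

V_A = 120 × 227/812 = 33.547 V; V_B = 120 × 176/812 = 26.010 V.
P_out = V_A I_A + V_B I_B = 33.547×1.13 + 26.010×0.654 = 37.908 + 17.010 = 54.918 W.
Ideal ⇒ P_in = P_out, so I_p = P_out/V_p = 54.918/120 = 0.458 A.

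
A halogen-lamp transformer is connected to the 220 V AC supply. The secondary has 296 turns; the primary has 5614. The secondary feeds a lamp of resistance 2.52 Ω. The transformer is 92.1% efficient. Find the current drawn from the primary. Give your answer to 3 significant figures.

I_p ≈ 0.264 A

V_s = 220 × 296/5614 = 11.600 V.
I_s = V_s/R = 11.600/2.52 = 4.6030 A.
P_out = V_s I_s = 11.600 × 4.6030 = 53.393 W.
P_in = P_out/η = 53.393/0.921 = 57.973 W.
I_p = P_in/V_p = 57.973/220 = 0.264 A.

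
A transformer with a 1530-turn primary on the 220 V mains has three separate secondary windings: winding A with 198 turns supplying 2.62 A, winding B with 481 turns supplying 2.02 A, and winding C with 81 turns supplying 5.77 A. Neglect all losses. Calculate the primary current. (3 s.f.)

V_A = 220 × 198/1530 = 28.471 V; V_B = 220 × 481/1530 = 69.163 V; V_C = 220 × 81/1530 = 11.647 V.
P_out = V_A I_A + V_B I_B + V_C I_C = 28.471×2.62 + 69.163×2.02 + 11.647×5.77 = 74.593 + 139.71 + 67.204 = 281.51 W.
Ideal ⇒ P_in = P_out, so I_p = P_out/V_p = 281.51/220 = 1.28 A.

I_p ≈ 1.28 A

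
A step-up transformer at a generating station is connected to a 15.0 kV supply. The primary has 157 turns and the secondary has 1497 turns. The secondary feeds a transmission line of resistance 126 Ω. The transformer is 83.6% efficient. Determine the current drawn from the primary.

V_s = 15000 × 1497/157 = 143030 V.
I_s = V_s/R = 143030/126 = 1135.1 A.
P_out = V_s I_s = 143030 × 1135.1 = 1.6235×10^8 W.
P_in = P_out/η = 1.6235×10^8/0.836 = 1.9420×10^8 W.
I_p = P_in/V_p = 1.9420×10^8/15000 = 12900 A.

I_p ≈ 12900 A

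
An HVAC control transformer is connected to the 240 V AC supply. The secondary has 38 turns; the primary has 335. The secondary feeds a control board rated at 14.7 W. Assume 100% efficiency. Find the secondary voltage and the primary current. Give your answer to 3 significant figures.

V_s ≈ 27.2 V, I_p ≈ 0.0612 A

V_s = V_p × N_s/N_p = 240 × 38/335 = 27.224 V.
I_s = P/V_s = 14.7/27.224 = 0.53997 A.
I_p = I_s × N_s/N_p = 0.53997 × 38/335 = 0.0612 A.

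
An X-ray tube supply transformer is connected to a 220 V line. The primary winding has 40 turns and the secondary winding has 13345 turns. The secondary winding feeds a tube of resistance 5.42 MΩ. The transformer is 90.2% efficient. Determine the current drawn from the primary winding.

I_p ≈ 5.01 A

V_s = 220 × 13345/40 = 73398 V.
I_s = V_s/R = 73398/(5.42×10^6) = 0.013542 A.
P_out = V_s I_s = 73398 × 0.013542 = 993.95 W.
P_in = P_out/η = 993.95/0.902 = 1101.9 W.
I_p = P_in/V_p = 1101.9/220 = 5.01 A.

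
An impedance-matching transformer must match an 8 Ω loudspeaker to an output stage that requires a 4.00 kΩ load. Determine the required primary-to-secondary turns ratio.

N_p/N_s ≈ 22.4

Z_p/Z_s = (N_p/N_s)², so N_p/N_s = √(4000/8) = √500 = 22.4.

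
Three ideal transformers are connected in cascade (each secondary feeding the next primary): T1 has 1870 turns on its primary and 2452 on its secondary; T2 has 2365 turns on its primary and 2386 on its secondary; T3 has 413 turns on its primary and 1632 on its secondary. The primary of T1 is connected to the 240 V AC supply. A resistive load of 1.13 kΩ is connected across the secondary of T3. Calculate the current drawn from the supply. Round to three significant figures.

I_supply ≈ 5.80 A

After T1: V = 240.00 × 2452/1870 = 314.70 V.
After T2: V = 314.70 × 2386/2365 = 317.49 V.
After T3: V = 317.49 × 1632/413 = 1254.6 V.
I_load = 1254.6/1130 = 1.1103 A, so P_out = 1254.6 × 1.1103 = 1392.9 W.
All ideal ⇒ P_in = P_out, so I_supply = 1392.9/240 = 5.80 A.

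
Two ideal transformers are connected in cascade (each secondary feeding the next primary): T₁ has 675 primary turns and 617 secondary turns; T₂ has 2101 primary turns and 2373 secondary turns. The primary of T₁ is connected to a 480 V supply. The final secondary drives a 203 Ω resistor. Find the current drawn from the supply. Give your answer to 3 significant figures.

I_supply ≈ 2.52 A

Secondary of T₁: V = 480.00 × 617/675 = 438.76 V.
Secondary of T₂: V = 438.76 × 2373/2101 = 495.56 V.
I_load = 495.56/203 = 2.4412 A, so P_out = 495.56 × 2.4412 = 1209.7 W.
All ideal ⇒ P_in = P_out, so I_supply = 1209.7/480 = 2.52 A.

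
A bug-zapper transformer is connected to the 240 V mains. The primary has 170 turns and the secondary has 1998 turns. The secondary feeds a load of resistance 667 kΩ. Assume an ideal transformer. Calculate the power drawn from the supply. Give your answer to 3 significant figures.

V_s = V_p × N_s/N_p = 240 × 1998/170 = 2820.7 V.
I_s = V_s/R = 2820.7/667000 = 0.0042289 A.
I_p = I_s × N_s/N_p = 0.0042289 × 1998/170 = 0.049703 A.
P = V_p I_p = 240 × 0.049703 = 11.9 W.

P ≈ 11.9 W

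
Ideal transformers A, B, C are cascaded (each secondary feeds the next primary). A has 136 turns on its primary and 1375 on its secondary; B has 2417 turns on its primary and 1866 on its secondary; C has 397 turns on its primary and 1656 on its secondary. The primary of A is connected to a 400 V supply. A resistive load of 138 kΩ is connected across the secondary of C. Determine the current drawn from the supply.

Secondary of A: V = 400.00 × 1375/136 = 4044.1 V.
Secondary of B: V = 4044.1 × 1866/2417 = 3122.2 V.
Secondary of C: V = 3122.2 × 1656/397 = 13024 V.
I_load = 13024/138000 = 0.094373 A, so P_out = 13024 × 0.094373 = 1229.1 W.
All ideal ⇒ P_in = P_out, so I_supply = 1229.1/400 = 3.07 A.

I_supply ≈ 3.07 A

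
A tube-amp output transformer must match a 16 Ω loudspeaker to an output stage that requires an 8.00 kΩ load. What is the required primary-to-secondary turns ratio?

N_p/N_s ≈ 22.4

Z_p/Z_s = (N_p/N_s)², so N_p/N_s = √(8000/16) = √500 = 22.4.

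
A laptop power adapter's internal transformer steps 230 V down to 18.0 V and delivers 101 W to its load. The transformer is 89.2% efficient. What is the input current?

I_in ≈ 0.492 A

P_in = P_out/η = 101/0.892 = 113.23 W.
I_in = P_in/V_in = 113.23/230 = 0.492 A.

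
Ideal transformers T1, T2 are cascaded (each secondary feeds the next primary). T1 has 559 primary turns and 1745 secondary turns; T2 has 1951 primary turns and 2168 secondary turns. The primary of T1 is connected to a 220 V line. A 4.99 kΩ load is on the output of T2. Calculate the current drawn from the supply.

After T1: V = 220.00 × 1745/559 = 686.76 V.
After T2: V = 686.76 × 2168/1951 = 763.15 V.
I_load = 763.15/4990 = 0.15294 A, so P_out = 763.15 × 0.15294 = 116.71 W.
All ideal ⇒ P_in = P_out, so I_supply = 116.71/220 = 0.531 A.

I_supply ≈ 0.531 A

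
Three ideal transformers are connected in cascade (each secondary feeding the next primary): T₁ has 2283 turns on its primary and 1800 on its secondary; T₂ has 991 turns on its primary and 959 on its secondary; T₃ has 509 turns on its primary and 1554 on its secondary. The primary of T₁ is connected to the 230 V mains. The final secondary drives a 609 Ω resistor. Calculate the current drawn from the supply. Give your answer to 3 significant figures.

I_supply ≈ 2.05 A

Secondary of T₁: V = 230.00 × 1800/2283 = 181.34 V.
Secondary of T₂: V = 181.34 × 959/991 = 175.48 V.
Secondary of T₃: V = 175.48 × 1554/509 = 535.76 V.
I_load = 535.76/609 = 0.87974 A, so P_out = 535.76 × 0.87974 = 471.33 W.
All ideal ⇒ P_in = P_out, so I_supply = 471.33/230 = 2.05 A.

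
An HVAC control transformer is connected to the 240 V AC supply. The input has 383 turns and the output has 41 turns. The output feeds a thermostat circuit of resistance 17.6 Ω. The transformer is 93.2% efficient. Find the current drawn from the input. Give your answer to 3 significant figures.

I_in ≈ 0.168 A

V_out = 240 × 41/383 = 25.692 V.
I_out = V_out/R = 25.692/17.6 = 1.4598 A.
P_out = V_out I_out = 25.692 × 1.4598 = 37.504 W.
P_in = P_out/η = 37.504/0.932 = 40.241 W.
I_in = P_in/V_in = 40.241/240 = 0.168 A.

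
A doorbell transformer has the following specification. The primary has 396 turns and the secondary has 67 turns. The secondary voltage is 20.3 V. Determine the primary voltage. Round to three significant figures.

V_p ≈ 120 V

V_p/V_s = N_p/N_s, so V_p = 20.3 × 396/67 = 120 V.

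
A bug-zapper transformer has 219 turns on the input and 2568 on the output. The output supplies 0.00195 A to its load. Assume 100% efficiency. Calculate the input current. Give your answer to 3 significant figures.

For an ideal transformer I_in/I_out = N_out/N_in, so I_in = 0.00195 × 2568/219 = 0.0229 A.

I_in ≈ 0.0229 A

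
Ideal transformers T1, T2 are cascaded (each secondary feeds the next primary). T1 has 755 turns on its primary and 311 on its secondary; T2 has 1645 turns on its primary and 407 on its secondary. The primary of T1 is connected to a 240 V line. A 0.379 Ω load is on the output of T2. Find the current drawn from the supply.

After T1: V = 240.00 × 311/755 = 98.861 V.
After T2: V = 98.861 × 407/1645 = 24.460 V.
I_load = 24.460/0.379 = 64.538 A, so P_out = 24.460 × 64.538 = 1578.6 W.
All ideal ⇒ P_in = P_out, so I_supply = 1578.6/240 = 6.58 A.

I_supply ≈ 6.58 A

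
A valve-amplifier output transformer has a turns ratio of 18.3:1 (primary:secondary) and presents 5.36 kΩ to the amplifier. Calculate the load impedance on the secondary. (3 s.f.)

Z_s = Z_p/(N_p/N_s)² = 5360/18.3² = 16.0 Ω.

Z_s ≈ 16.0 Ω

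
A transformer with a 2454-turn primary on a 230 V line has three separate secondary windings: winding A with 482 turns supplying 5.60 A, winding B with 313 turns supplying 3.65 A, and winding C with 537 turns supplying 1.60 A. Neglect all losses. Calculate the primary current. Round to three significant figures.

I_p ≈ 1.92 A

V_A = 230 × 482/2454 = 45.175 V; V_B = 230 × 313/2454 = 29.336 V; V_C = 230 × 537/2454 = 50.330 V.
P_out = V_A I_A + V_B I_B + V_C I_C = 45.175×5.60 + 29.336×3.65 + 50.330×1.60 = 252.98 + 107.08 + 80.528 = 440.58 W.
Ideal ⇒ P_in = P_out, so I_p = P_out/V_p = 440.58/230 = 1.92 A.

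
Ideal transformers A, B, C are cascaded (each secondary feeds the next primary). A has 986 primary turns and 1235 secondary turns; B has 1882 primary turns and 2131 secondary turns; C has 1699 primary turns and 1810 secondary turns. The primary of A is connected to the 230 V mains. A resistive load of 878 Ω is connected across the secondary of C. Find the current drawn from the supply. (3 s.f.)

Secondary of A: V = 230.00 × 1235/986 = 288.08 V.
Secondary of B: V = 288.08 × 2131/1882 = 326.20 V.
Secondary of C: V = 326.20 × 1810/1699 = 347.51 V.
I_load = 347.51/878 = 0.39580 A, so P_out = 347.51 × 0.39580 = 137.54 W.
All ideal ⇒ P_in = P_out, so I_supply = 137.54/230 = 0.598 A.

I_supply ≈ 0.598 A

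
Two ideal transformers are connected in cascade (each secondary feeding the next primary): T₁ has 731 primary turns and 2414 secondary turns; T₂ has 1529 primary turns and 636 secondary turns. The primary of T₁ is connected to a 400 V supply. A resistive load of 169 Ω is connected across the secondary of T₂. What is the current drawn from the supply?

I_supply ≈ 4.47 A

Secondary of T₁: V = 400.00 × 2414/731 = 1320.9 V.
Secondary of T₂: V = 1320.9 × 636/1529 = 549.45 V.
I_load = 549.45/169 = 3.2512 A, so P_out = 549.45 × 3.2512 = 1786.4 W.
All ideal ⇒ P_in = P_out, so I_supply = 1786.4/400 = 4.47 A.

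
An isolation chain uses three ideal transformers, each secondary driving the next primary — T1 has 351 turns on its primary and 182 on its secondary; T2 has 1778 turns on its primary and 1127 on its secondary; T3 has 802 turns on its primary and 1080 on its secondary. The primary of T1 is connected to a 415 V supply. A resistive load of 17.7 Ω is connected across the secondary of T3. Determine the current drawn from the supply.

I_supply ≈ 4.59 A

Secondary of T1: V = 415.00 × 182/351 = 215.19 V.
Secondary of T2: V = 215.19 × 1127/1778 = 136.40 V.
Secondary of T3: V = 136.40 × 1080/802 = 183.68 V.
I_load = 183.68/17.7 = 10.377 A, so P_out = 183.68 × 10.377 = 1906.1 W.
All ideal ⇒ P_in = P_out, so I_supply = 1906.1/415 = 4.59 A.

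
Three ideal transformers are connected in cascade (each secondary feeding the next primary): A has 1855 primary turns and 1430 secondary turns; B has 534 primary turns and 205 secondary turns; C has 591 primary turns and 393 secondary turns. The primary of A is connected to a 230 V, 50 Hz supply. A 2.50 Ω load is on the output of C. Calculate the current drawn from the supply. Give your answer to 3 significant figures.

After A: V = 230.00 × 1430/1855 = 177.30 V.
After B: V = 177.30 × 205/534 = 68.066 V.
After C: V = 68.066 × 393/591 = 45.262 V.
I_load = 45.262/2.50 = 18.105 A, so P_out = 45.262 × 18.105 = 819.47 W.
All ideal ⇒ P_in = P_out, so I_supply = 819.47/230 = 3.56 A.

I_supply ≈ 3.56 A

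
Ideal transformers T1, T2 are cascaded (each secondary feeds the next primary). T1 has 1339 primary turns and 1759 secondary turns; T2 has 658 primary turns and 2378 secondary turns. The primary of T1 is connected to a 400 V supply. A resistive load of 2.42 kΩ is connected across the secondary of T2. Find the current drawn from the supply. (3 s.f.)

After T1: V = 400.00 × 1759/1339 = 525.47 V.
After T2: V = 525.47 × 2378/658 = 1899.0 V.
I_load = 1899.0/2420 = 0.78472 A, so P_out = 1899.0 × 0.78472 = 1490.2 W.
All ideal ⇒ P_in = P_out, so I_supply = 1490.2/400 = 3.73 A.

I_supply ≈ 3.73 A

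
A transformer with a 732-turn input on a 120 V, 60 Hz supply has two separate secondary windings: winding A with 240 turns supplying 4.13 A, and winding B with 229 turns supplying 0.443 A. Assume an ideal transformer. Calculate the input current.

I_in ≈ 1.49 A

V_A = 120 × 240/732 = 39.344 V; V_B = 120 × 229/732 = 37.541 V.
P_out = V_A I_A + V_B I_B = 39.344×4.13 + 37.541×0.443 = 162.49 + 16.631 = 179.12 W.
Ideal ⇒ P_in = P_out, so I_in = P_out/V_in = 179.12/120 = 1.49 A.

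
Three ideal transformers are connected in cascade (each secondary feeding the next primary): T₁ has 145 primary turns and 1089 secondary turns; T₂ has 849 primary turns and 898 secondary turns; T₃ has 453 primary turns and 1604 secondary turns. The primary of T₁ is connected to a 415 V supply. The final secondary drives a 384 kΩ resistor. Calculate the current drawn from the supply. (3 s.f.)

After T₁: V = 415.00 × 1089/145 = 3116.8 V.
After T₂: V = 3116.8 × 898/849 = 3296.7 V.
After T₃: V = 3296.7 × 1604/453 = 11673 V.
I_load = 11673/384000 = 0.030398 A, so P_out = 11673 × 0.030398 = 354.84 W.
All ideal ⇒ P_in = P_out, so I_supply = 354.84/415 = 0.855 A.

I_supply ≈ 0.855 A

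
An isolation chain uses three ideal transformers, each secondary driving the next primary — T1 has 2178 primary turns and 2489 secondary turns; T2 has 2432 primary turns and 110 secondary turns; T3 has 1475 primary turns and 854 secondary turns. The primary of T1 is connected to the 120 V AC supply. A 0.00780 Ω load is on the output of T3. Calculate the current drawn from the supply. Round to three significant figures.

Secondary of T1: V = 120.00 × 2489/2178 = 137.13 V.
Secondary of T2: V = 137.13 × 110/2432 = 6.2027 V.
Secondary of T3: V = 6.2027 × 854/1475 = 3.5912 V.
I_load = 3.5912/0.00780 = 460.41 A, so P_out = 3.5912 × 460.41 = 1653.5 W.
All ideal ⇒ P_in = P_out, so I_supply = 1653.5/120 = 13.8 A.

I_supply ≈ 13.8 A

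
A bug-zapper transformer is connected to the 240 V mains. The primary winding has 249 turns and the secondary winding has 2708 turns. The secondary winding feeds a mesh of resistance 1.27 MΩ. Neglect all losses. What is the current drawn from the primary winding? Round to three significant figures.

I_p ≈ 0.0224 A

V_s = V_p × N_s/N_p = 240 × 2708/249 = 2610.1 V.
I_s = V_s/R = 2610.1/(1.27×10^6) = 0.0020552 A.
For an ideal transformer I_p N_p = I_s N_s, so I_p = 0.0020552 × 2708/249 = 0.0224 A.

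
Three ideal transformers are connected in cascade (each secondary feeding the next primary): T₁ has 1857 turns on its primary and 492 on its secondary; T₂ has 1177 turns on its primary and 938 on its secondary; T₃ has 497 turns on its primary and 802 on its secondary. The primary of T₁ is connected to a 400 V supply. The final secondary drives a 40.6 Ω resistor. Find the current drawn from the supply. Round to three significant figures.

I_supply ≈ 1.14 A

Secondary of T₁: V = 400.00 × 492/1857 = 105.98 V.
Secondary of T₂: V = 105.98 × 938/1177 = 84.458 V.
Secondary of T₃: V = 84.458 × 802/497 = 136.29 V.
I_load = 136.29/40.6 = 3.3568 A, so P_out = 136.29 × 3.3568 = 457.50 W.
All ideal ⇒ P_in = P_out, so I_supply = 457.50/400 = 1.14 A.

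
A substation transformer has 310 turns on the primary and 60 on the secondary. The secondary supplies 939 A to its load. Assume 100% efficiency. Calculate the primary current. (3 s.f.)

For an ideal transformer I_p/I_s = N_s/N_p, so I_p = 939 × 60/310 = 182 A.

I_p ≈ 182 A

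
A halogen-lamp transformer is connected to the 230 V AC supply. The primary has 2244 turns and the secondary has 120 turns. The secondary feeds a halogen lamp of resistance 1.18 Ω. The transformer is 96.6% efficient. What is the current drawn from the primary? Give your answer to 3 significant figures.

V_s = 230 × 120/2244 = 12.299 V.
I_s = V_s/R = 12.299/1.18 = 10.423 A.
P_out = V_s I_s = 12.299 × 10.423 = 128.20 W.
P_in = P_out/η = 128.20/0.966 = 132.71 W.
I_p = P_in/V_p = 132.71/230 = 0.577 A.

I_p ≈ 0.577 A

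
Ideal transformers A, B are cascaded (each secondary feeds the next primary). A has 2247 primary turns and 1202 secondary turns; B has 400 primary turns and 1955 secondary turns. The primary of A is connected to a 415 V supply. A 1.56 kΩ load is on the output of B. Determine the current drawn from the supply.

After A: V = 415.00 × 1202/2247 = 222.00 V.
After B: V = 222.00 × 1955/400 = 1085.0 V.
I_load = 1085.0/1560 = 0.69552 A, so P_out = 1085.0 × 0.69552 = 754.65 W.
All ideal ⇒ P_in = P_out, so I_supply = 754.65/415 = 1.82 A.

I_supply ≈ 1.82 A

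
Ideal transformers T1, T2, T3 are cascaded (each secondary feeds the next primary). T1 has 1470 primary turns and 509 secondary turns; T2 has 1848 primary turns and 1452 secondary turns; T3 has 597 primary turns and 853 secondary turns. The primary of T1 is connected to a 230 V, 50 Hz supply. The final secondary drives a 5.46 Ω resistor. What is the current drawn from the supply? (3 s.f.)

I_supply ≈ 6.37 A

Secondary of T1: V = 230.00 × 509/1470 = 79.639 V.
Secondary of T2: V = 79.639 × 1452/1848 = 62.574 V.
Secondary of T3: V = 62.574 × 853/597 = 89.406 V.
I_load = 89.406/5.46 = 16.375 A, so P_out = 89.406 × 16.375 = 1464.0 W.
All ideal ⇒ P_in = P_out, so I_supply = 1464.0/230 = 6.37 A.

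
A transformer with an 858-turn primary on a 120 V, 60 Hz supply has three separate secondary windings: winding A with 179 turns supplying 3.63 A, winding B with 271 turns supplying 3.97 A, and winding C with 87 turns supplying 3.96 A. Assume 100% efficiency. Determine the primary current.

I_p ≈ 2.41 A

V_A = 120 × 179/858 = 25.035 V; V_B = 120 × 271/858 = 37.902 V; V_C = 120 × 87/858 = 12.168 V.
P_out = V_A I_A + V_B I_B + V_C I_C = 25.035×3.63 + 37.902×3.97 + 12.168×3.96 = 90.877 + 150.47 + 48.185 = 289.53 W.
Ideal ⇒ P_in = P_out, so I_p = P_out/V_p = 289.53/120 = 2.41 A.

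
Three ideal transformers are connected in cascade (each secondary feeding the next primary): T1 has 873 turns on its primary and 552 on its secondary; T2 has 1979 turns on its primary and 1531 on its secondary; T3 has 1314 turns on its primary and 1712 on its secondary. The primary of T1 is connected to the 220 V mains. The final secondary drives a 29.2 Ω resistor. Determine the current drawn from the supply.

I_supply ≈ 3.06 A

Secondary of T1: V = 220.00 × 552/873 = 139.11 V.
Secondary of T2: V = 139.11 × 1531/1979 = 107.62 V.
Secondary of T3: V = 107.62 × 1712/1314 = 140.21 V.
I_load = 140.21/29.2 = 4.8018 A, so P_out = 140.21 × 4.8018 = 673.27 W.
All ideal ⇒ P_in = P_out, so I_supply = 673.27/220 = 3.06 A.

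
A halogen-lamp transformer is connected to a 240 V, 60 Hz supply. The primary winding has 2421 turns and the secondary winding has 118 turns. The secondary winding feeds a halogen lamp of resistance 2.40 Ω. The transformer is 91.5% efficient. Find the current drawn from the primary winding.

I_p ≈ 0.260 A

V_s = 240 × 118/2421 = 11.698 V.
I_s = V_s/R = 11.698/2.40 = 4.8740 A.
P_out = V_s I_s = 11.698 × 4.8740 = 57.015 W.
P_in = P_out/η = 57.015/0.915 = 62.311 W.
I_p = P_in/V_p = 62.311/240 = 0.260 A.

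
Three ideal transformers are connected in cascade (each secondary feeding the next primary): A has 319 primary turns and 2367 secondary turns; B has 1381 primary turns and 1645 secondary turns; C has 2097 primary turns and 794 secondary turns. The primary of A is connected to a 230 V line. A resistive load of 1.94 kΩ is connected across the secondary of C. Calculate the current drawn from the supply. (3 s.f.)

Secondary of A: V = 230.00 × 2367/319 = 1706.6 V.
Secondary of B: V = 1706.6 × 1645/1381 = 2032.9 V.
Secondary of C: V = 2032.9 × 794/2097 = 769.71 V.
I_load = 769.71/1940 = 0.39676 A, so P_out = 769.71 × 0.39676 = 305.39 W.
All ideal ⇒ P_in = P_out, so I_supply = 305.39/230 = 1.33 A.

I_supply ≈ 1.33 A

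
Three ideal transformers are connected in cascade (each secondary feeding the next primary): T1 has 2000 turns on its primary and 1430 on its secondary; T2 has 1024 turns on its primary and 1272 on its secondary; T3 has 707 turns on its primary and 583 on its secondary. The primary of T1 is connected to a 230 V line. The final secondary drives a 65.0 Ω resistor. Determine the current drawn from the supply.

After T1: V = 230.00 × 1430/2000 = 164.45 V.
After T2: V = 164.45 × 1272/1024 = 204.28 V.
After T3: V = 204.28 × 583/707 = 168.45 V.
I_load = 168.45/65.0 = 2.5915 A, so P_out = 168.45 × 2.5915 = 436.54 W.
All ideal ⇒ P_in = P_out, so I_supply = 436.54/230 = 1.90 A.

I_supply ≈ 1.90 A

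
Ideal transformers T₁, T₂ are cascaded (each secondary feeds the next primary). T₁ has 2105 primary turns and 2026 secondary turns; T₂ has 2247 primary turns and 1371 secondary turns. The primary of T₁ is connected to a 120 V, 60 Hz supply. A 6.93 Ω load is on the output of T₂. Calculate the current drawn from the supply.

After T₁: V = 120.00 × 2026/2105 = 115.50 V.
After T₂: V = 115.50 × 1371/2247 = 70.470 V.
I_load = 70.470/6.93 = 10.169 A, so P_out = 70.470 × 10.169 = 716.59 W.
All ideal ⇒ P_in = P_out, so I_supply = 716.59/120 = 5.97 A.

I_supply ≈ 5.97 A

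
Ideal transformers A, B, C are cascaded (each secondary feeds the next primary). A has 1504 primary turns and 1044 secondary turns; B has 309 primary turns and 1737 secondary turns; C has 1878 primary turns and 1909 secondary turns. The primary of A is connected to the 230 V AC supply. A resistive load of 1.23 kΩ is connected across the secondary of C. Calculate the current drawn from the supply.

Secondary of A: V = 230.00 × 1044/1504 = 159.65 V.
Secondary of B: V = 159.65 × 1737/309 = 897.47 V.
Secondary of C: V = 897.47 × 1909/1878 = 912.29 V.
I_load = 912.29/1230 = 0.74170 A, so P_out = 912.29 × 0.74170 = 676.64 W.
All ideal ⇒ P_in = P_out, so I_supply = 676.64/230 = 2.94 A.

I_supply ≈ 2.94 A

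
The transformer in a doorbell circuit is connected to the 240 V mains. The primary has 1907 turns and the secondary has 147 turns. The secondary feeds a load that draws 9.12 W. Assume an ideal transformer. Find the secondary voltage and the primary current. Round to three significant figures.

V_s = V_p × N_s/N_p = 240 × 147/1907 = 18.500 V.
I_s = P/V_s = 9.12/18.500 = 0.49297 A.
I_p = I_s × N_s/N_p = 0.49297 × 147/1907 = 0.0380 A.

V_s ≈ 18.5 V, I_p ≈ 0.0380 A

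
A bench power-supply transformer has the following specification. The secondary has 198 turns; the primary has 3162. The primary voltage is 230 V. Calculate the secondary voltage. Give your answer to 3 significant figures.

V_s ≈ 14.4 V

V_s/V_p = N_s/N_p, so V_s = 230 × 198/3162 = 14.4 V.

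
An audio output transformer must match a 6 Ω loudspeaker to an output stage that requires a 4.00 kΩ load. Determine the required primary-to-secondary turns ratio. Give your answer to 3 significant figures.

N_p/N_s ≈ 25.8

Z_p/Z_s = (N_p/N_s)², so N_p/N_s = √(4000/6) = √667 = 25.8.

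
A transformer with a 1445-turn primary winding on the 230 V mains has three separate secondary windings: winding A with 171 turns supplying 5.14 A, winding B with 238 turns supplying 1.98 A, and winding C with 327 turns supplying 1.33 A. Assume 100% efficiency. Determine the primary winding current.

I_p ≈ 1.24 A

V_A = 230 × 171/1445 = 27.218 V; V_B = 230 × 238/1445 = 37.882 V; V_C = 230 × 327/1445 = 52.048 V.
P_out = V_A I_A + V_B I_B + V_C I_C = 27.218×5.14 + 37.882×1.98 + 52.048×1.33 = 139.90 + 75.007 + 69.224 = 284.13 W.
Ideal ⇒ P_in = P_out, so I_p = P_out/V_p = 284.13/230 = 1.24 A.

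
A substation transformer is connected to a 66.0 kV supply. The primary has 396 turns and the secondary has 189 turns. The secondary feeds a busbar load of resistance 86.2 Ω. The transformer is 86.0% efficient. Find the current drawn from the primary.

V_s = 66000 × 189/396 = 31500 V.
I_s = V_s/R = 31500/86.2 = 365.43 A.
P_out = V_s I_s = 31500 × 365.43 = 1.1511×10^7 W.
P_in = P_out/η = 1.1511×10^7/0.860 = 1.3385×10^7 W.
I_p = P_in/V_p = 1.3385×10^7/66000 = 203 A.

I_p ≈ 203 A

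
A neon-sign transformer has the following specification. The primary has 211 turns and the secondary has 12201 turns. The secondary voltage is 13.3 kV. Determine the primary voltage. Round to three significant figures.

V_p/V_s = N_p/N_s, so V_p = 13300 × 211/12201 = 230 V.

V_p ≈ 230 V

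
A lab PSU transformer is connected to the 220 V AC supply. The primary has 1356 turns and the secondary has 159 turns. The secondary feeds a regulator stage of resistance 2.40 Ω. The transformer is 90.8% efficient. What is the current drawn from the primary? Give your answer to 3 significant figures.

I_p ≈ 1.39 A

V_s = 220 × 159/1356 = 25.796 V.
I_s = V_s/R = 25.796/2.40 = 10.749 A.
P_out = V_s I_s = 25.796 × 10.749 = 277.27 W.
P_in = P_out/η = 277.27/0.908 = 305.37 W.
I_p = P_in/V_p = 305.37/220 = 1.39 A.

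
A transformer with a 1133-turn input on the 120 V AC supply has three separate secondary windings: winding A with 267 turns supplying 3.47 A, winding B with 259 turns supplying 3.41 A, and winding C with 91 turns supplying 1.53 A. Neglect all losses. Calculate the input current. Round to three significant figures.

V_A = 120 × 267/1133 = 28.279 V; V_B = 120 × 259/1133 = 27.432 V; V_C = 120 × 91/1133 = 9.6381 V.
P_out = V_A I_A + V_B I_B + V_C I_C = 28.279×3.47 + 27.432×3.41 + 9.6381×1.53 = 98.128 + 93.542 + 14.746 = 206.42 W.
Ideal ⇒ P_in = P_out, so I_in = P_out/V_in = 206.42/120 = 1.72 A.

I_in ≈ 1.72 A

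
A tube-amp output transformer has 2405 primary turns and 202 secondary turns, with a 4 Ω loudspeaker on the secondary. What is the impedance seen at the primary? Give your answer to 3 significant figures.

Z_p ≈ 567 Ω

Z_p = (N_p/N_s)² × Z_s = (2405/202)² × 4 = 567 Ω.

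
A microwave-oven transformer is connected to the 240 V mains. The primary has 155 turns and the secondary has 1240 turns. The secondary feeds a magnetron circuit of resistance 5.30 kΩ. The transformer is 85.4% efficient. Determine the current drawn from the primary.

V_s = 240 × 1240/155 = 1920.0 V.
I_s = V_s/R = 1920.0/5300 = 0.36226 A.
P_out = V_s I_s = 1920.0 × 0.36226 = 695.55 W.
P_in = P_out/η = 695.55/0.854 = 814.46 W.
I_p = P_in/V_p = 814.46/240 = 3.39 A.

I_p ≈ 3.39 A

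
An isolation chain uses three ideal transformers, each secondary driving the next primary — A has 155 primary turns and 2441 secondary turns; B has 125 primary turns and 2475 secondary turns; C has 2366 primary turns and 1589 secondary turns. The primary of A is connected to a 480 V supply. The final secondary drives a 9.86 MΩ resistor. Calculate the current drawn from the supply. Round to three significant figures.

After A: V = 480.00 × 2441/155 = 7559.2 V.
After B: V = 7559.2 × 2475/125 = 149670 V.
After C: V = 149670 × 1589/2366 = 100520 V.
I_load = 100520/(9.86×10^6) = 0.010195 A, so P_out = 100520 × 0.010195 = 1024.8 W.
All ideal ⇒ P_in = P_out, so I_supply = 1024.8/480 = 2.13 A.

I_supply ≈ 2.13 A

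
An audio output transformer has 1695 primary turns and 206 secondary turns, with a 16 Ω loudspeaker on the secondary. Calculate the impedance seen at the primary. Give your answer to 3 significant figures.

Z_p = (N_p/N_s)² × Z_s = (1695/206)² × 16 = 1080 Ω.

Z_p ≈ 1080 Ω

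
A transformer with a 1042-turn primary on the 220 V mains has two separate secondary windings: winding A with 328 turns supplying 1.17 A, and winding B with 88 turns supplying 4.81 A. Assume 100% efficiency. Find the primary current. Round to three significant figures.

I_p ≈ 0.775 A

V_A = 220 × 328/1042 = 69.251 V; V_B = 220 × 88/1042 = 18.580 V.
P_out = V_A I_A + V_B I_B = 69.251×1.17 + 18.580×4.81 = 81.024 + 89.368 = 170.39 W.
Ideal ⇒ P_in = P_out, so I_p = P_out/V_p = 170.39/220 = 0.775 A.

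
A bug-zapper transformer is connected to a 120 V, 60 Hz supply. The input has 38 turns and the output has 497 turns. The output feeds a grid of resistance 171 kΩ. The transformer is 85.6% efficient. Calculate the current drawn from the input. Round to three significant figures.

I_in ≈ 0.140 A

V_out = 120 × 497/38 = 1569.5 V.
I_out = V_out/R = 1569.5/171000 = 0.0091782 A.
P_out = V_out I_out = 1569.5 × 0.0091782 = 14.405 W.
P_in = P_out/η = 14.405/0.856 = 16.828 W.
I_in = P_in/V_in = 16.828/120 = 0.140 A.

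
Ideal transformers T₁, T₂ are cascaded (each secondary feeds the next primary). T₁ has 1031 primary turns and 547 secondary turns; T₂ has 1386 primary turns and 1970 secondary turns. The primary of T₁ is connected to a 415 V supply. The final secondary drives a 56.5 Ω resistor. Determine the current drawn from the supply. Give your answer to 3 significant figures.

Secondary of T₁: V = 415.00 × 547/1031 = 220.18 V.
Secondary of T₂: V = 220.18 × 1970/1386 = 312.95 V.
I_load = 312.95/56.5 = 5.5390 A, so P_out = 312.95 × 5.5390 = 1733.4 W.
All ideal ⇒ P_in = P_out, so I_supply = 1733.4/415 = 4.18 A.

I_supply ≈ 4.18 A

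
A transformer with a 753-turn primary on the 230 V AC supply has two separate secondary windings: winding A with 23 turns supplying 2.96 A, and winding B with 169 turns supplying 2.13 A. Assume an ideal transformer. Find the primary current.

V_A = 230 × 23/753 = 7.0252 V; V_B = 230 × 169/753 = 51.620 V.
P_out = V_A I_A + V_B I_B = 7.0252×2.96 + 51.620×2.13 = 20.795 + 109.95 = 130.75 W.
Ideal ⇒ P_in = P_out, so I_p = P_out/V_p = 130.75/230 = 0.568 A.

I_p ≈ 0.568 A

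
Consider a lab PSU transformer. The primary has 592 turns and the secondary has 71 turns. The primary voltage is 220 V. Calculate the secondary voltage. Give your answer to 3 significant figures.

V_s ≈ 26.4 V

V_s/V_p = N_s/N_p, so V_s = 220 × 71/592 = 26.4 V.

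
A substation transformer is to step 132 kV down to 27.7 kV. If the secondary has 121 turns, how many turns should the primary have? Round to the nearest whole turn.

N_p/N_s = V_p/V_s, so N_p = 121 × 132000/27700 = 576.6 ≈ 577 turns.

N_p = 577 turns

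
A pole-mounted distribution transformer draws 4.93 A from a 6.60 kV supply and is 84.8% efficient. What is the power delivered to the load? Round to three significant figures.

P_in = V_p I_p = 6600 × 4.93 = 32538 W.
P_out = η P_in = 0.848 × 32538 = 27600 W.

P_out ≈ 27600 W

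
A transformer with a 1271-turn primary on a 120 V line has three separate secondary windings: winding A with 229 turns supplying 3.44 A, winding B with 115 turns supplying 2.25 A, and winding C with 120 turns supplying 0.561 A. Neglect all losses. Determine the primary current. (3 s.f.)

V_A = 120 × 229/1271 = 21.621 V; V_B = 120 × 115/1271 = 10.858 V; V_C = 120 × 120/1271 = 11.330 V.
P_out = V_A I_A + V_B I_B + V_C I_C = 21.621×3.44 + 10.858×2.25 + 11.330×0.561 = 74.375 + 24.430 + 6.3559 = 105.16 W.
Ideal ⇒ P_in = P_out, so I_p = P_out/V_p = 105.16/120 = 0.876 A.

I_p ≈ 0.876 A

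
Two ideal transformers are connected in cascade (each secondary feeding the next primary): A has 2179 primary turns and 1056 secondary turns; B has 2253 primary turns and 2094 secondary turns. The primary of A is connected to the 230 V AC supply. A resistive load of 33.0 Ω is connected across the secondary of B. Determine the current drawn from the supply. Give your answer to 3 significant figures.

After A: V = 230.00 × 1056/2179 = 111.46 V.
After B: V = 111.46 × 2094/2253 = 103.60 V.
I_load = 103.60/33.0 = 3.1393 A, so P_out = 103.60 × 3.1393 = 325.23 W.
All ideal ⇒ P_in = P_out, so I_supply = 325.23/230 = 1.41 A.

I_supply ≈ 1.41 A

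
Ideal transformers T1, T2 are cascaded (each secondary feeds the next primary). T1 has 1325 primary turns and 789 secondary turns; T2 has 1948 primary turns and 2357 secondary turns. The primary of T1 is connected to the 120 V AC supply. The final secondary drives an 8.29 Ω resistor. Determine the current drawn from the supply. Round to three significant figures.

I_supply ≈ 7.51 A

Secondary of T1: V = 120.00 × 789/1325 = 71.457 V.
Secondary of T2: V = 71.457 × 2357/1948 = 86.460 V.
I_load = 86.460/8.29 = 10.429 A, so P_out = 86.460 × 10.429 = 901.72 W.
All ideal ⇒ P_in = P_out, so I_supply = 901.72/120 = 7.51 A.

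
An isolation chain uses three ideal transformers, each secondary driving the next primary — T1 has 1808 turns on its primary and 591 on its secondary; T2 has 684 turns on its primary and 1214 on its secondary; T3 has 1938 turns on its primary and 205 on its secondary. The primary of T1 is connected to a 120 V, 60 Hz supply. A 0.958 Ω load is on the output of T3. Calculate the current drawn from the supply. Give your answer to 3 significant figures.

I_supply ≈ 0.472 A

After T1: V = 120.00 × 591/1808 = 39.226 V.
After T2: V = 39.226 × 1214/684 = 69.620 V.
After T3: V = 69.620 × 205/1938 = 7.3643 V.
I_load = 7.3643/0.958 = 7.6872 A, so P_out = 7.3643 × 7.6872 = 56.611 W.
All ideal ⇒ P_in = P_out, so I_supply = 56.611/120 = 0.472 A.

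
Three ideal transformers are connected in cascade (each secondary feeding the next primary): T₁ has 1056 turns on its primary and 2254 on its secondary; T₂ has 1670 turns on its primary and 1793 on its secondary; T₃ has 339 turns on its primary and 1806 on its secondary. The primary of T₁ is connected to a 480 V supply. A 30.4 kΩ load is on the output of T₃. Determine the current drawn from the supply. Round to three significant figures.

After T₁: V = 480.00 × 2254/1056 = 1024.5 V.
After T₂: V = 1024.5 × 1793/1670 = 1100.0 V.
After T₃: V = 1100.0 × 1806/339 = 5860.2 V.
I_load = 5860.2/30400 = 0.19277 A, so P_out = 5860.2 × 0.19277 = 1129.7 W.
All ideal ⇒ P_in = P_out, so I_supply = 1129.7/480 = 2.35 A.

I_supply ≈ 2.35 A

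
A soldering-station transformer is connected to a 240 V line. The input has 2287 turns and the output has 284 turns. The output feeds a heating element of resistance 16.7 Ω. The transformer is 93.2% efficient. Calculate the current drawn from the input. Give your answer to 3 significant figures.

I_in ≈ 0.238 A

V_out = 240 × 284/2287 = 29.803 V.
I_out = V_out/R = 29.803/16.7 = 1.7846 A.
P_out = V_out I_out = 29.803 × 1.7846 = 53.188 W.
P_in = P_out/η = 53.188/0.932 = 57.068 W.
I_in = P_in/V_in = 57.068/240 = 0.238 A.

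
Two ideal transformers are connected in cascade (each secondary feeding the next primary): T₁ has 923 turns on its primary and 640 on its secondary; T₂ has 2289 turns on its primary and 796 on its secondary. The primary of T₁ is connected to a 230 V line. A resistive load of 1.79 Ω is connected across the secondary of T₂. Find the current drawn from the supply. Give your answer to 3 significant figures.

I_supply ≈ 7.47 A

Secondary of T₁: V = 230.00 × 640/923 = 159.48 V.
Secondary of T₂: V = 159.48 × 796/2289 = 55.459 V.
I_load = 55.459/1.79 = 30.983 A, so P_out = 55.459 × 30.983 = 1718.3 W.
All ideal ⇒ P_in = P_out, so I_supply = 1718.3/230 = 7.47 A.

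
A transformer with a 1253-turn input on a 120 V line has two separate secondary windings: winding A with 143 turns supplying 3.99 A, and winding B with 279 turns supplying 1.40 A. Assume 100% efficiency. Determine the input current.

I_in ≈ 0.767 A

V_A = 120 × 143/1253 = 13.695 V; V_B = 120 × 279/1253 = 26.720 V.
P_out = V_A I_A + V_B I_B = 13.695×3.99 + 26.720×1.40 = 54.644 + 37.408 = 92.051 W.
Ideal ⇒ P_in = P_out, so I_in = P_out/V_in = 92.051/120 = 0.767 A.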